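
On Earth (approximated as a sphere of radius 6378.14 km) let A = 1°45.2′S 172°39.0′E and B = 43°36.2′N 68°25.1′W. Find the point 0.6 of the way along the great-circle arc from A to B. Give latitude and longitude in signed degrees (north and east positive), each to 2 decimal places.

41.37°, -130.46°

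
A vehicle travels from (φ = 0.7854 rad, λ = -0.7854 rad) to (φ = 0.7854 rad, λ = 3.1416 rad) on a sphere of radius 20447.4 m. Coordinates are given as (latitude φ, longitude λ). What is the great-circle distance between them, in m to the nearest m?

With latitudes φ₁ = 45.000°, φ₂ = 45.000° and longitude difference Δλ = -134.999°:
cos c = sin φ₁ sin φ₂ + cos φ₁ cos φ₂ cos Δλ = (0.7071)(0.7071) + (0.7071)(0.7071)(-0.7071) = 0.14645,
so c = arccos(0.14645) = 1.42381 rad.
Distance = R·c = 20447.4 × 1.4238 ≈ 29113 m.

29113 m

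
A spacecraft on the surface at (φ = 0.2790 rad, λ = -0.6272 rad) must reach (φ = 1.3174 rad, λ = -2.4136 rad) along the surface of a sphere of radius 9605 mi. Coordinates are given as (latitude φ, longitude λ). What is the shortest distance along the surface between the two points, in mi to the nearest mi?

13006 mi

Let φ₁ = 0.2790 rad, φ₂ = 1.3174 rad, and Δλ = -1.7864 rad.
Haversine: a = sin²(Δφ/2) + cos φ₁ cos φ₂ sin²(Δλ/2) = 0.2462 + (0.9613)(0.2507)(0.6070) = 0.39248.
Central angle c = 2·arcsin(√a) = 1.35406 rad.
Distance = R·c = 9605 × 1.3541 ≈ 13006 mi.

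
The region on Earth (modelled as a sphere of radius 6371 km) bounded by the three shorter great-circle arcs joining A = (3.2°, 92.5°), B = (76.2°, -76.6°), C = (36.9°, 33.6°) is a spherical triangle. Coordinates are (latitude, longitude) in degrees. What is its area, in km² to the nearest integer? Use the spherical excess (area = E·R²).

28246520 km²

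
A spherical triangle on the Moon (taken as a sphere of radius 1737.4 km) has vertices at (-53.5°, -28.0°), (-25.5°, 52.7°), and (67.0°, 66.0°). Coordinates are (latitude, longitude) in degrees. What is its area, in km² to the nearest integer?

Side lengths (central angles): a = 1.6239, b = 2.4282, c = 1.1232 rad; semiperimeter s = 2.5876.
By l'Huilier's theorem, tan(E/4) = √[tan(s/2) tan((s−a)/2) tan((s−b)/2) tan((s−c)/2)], giving spherical excess E = 1.3945 rad.
Area = E·R² = 1.3945 × (1737.4)² ≈ 4209293 km².

4209293 km²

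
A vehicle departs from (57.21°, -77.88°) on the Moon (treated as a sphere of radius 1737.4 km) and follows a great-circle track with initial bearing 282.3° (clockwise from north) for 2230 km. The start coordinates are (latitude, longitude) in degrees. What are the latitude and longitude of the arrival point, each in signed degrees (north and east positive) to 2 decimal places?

Angular distance δ = d/R = 2230/1737.4 = 1.28353 rad; initial bearing θ = 4.9271 rad.
sin φ₂ = sin φ₁ cos δ + cos φ₁ sin δ cos θ = (0.8407)(0.2833) + (0.5416)(0.9590)(0.2130) = 0.3488, so φ₂ = 20.42°.
Δλ = atan2(sin θ sin δ cos φ₁, cos δ − sin φ₁ sin φ₂) = atan2(-0.5074, -0.0099) = -91.119°.
λ₂ = -77.880° − 91.119° = -169.00°.

20.42°, -169.00°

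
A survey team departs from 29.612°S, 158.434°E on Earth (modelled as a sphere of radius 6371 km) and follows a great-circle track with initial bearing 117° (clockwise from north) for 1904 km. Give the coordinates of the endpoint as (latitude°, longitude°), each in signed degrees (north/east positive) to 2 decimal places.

Angular distance δ = d/R = 1904/6371 = 0.29885 rad; initial bearing θ = 2.0420 rad.
sin φ₂ = sin φ₁ cos δ + cos φ₁ sin δ cos θ = (-0.4941)(0.9557) + (0.8694)(0.2944)(-0.4540) = -0.5884, so φ₂ = -36.05°.
Δλ = atan2(sin θ sin δ cos φ₁, cos δ − sin φ₁ sin φ₂) = atan2(0.2281, 0.6649) = 18.932°.
λ₂ = 158.434° + 18.932° = 177.37°.

-36.05°, 177.37°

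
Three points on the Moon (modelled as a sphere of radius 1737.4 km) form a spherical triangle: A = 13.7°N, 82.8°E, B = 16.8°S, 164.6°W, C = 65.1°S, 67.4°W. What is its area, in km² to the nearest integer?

7775017 km²

Side lengths (central angles): a = 1.3575, b = 2.1770, c = 2.0107 rad; semiperimeter s = 2.7727.
By l'Huilier's theorem, tan(E/4) = √[tan(s/2) tan((s−a)/2) tan((s−b)/2) tan((s−c)/2)], giving spherical excess E = 2.5757 rad.
Area = E·R² = 2.5757 × (1737.4)² ≈ 7775017 km².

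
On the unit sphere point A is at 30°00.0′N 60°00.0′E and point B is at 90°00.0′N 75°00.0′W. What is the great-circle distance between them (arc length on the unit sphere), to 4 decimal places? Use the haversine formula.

With latitudes φ₁ = 30.000°, φ₂ = 90.000° and longitude difference Δλ = -135.000°:
Haversine: a = sin²(Δφ/2) + cos φ₁ cos φ₂ sin²(Δλ/2) = 0.2500 + (0.8660)(0.0000)(0.8536) = 0.25000.
Central angle c = 2·arcsin(√a) = 1.04720 rad.
On the unit sphere the arc length equals the central angle: 1.0472.

1.0472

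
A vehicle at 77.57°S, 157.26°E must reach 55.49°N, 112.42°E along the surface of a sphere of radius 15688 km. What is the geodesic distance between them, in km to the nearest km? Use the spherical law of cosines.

Let φ₁ = -1.3539 rad, φ₂ = 0.9685 rad, and Δλ = -0.7826 rad.
cos c = sin φ₁ sin φ₂ + cos φ₁ cos φ₂ cos Δλ = (-0.9766)(0.8240) + (0.2152)(0.5666)(0.7091) = -0.71824,
so c = arccos(-0.71824) = 2.37207 rad.
Distance = R·c = 15688 × 2.3721 ≈ 37213 km.

37213 km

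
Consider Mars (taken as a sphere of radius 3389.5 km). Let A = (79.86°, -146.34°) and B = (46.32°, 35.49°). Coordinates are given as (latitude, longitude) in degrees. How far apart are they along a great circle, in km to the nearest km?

3184 km

In radians: φ₁ = 1.3938, φ₂ = 0.8084, Δλ = -178.170° = -3.1097 rad.
cos c = sin φ₁ sin φ₂ + cos φ₁ cos φ₂ cos Δλ = (0.9844)(0.7232) + (0.1761)(0.6906)(-0.9995) = 0.59039,
so c = arccos(0.59039) = 0.93926 rad.
Distance = R·c = 3389.5 × 0.9393 ≈ 3184 km.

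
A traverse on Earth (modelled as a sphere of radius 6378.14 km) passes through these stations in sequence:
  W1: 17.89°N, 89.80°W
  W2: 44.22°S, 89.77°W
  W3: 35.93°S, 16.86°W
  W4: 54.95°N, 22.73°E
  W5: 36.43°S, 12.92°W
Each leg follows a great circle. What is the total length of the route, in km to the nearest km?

34513 km

Leg W1→W2: central angle 1.0840 rad, distance 6914.1 km.
Leg W2→W3: central angle 0.9523 rad, distance 6074.2 km.
Leg W3→W4: central angle 1.6931 rad, distance 10799.0 km.
Leg W4→W5: central angle 1.6817 rad, distance 10726.1 km.
Total: 6914.1 + 6074.2 + 10799.0 + 10726.1 ≈ 34513 km.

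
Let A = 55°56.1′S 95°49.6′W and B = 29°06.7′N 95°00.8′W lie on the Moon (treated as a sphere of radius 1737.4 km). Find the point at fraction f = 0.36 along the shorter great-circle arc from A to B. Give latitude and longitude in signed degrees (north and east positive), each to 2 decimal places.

Central angle δ = 1.4844 rad. Interpolating on the sphere with fraction f = 0.36:
P = [sin((1−f)δ)·A + sin(fδ)·B] / sin δ = 0.8165·A + 0.5112·B in Cartesian coordinates,
giving P = (-0.0855, -0.8999, -0.4277), i.e. latitude -25.32°, longitude -95.42°.

-25.32°, -95.42°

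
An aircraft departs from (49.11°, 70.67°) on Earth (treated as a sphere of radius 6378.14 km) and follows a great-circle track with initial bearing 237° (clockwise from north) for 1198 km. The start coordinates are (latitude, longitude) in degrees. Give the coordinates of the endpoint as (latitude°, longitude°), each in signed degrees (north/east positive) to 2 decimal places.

42.54°, 58.40°

Angular distance δ = d/R = 1198/6378.14 = 0.18783 rad; initial bearing θ = 4.1364 rad.
sin φ₂ = sin φ₁ cos δ + cos φ₁ sin δ cos θ = (0.7560)(0.9824) + (0.6546)(0.1867)(-0.5446) = 0.6761, so φ₂ = 42.54°.
Δλ = atan2(sin θ sin δ cos φ₁, cos δ − sin φ₁ sin φ₂) = atan2(-0.1025, 0.4713) = -12.271°.
λ₂ = 70.670° − 12.271° = 58.40°.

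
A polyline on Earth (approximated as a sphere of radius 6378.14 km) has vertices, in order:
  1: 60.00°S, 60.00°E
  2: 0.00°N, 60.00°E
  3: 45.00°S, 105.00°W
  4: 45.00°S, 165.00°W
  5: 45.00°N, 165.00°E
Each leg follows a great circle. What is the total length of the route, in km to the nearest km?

36550 km

Leg 1→2: central angle 1.0472 rad, distance 6679.2 km.
Leg 2→3: central angle 2.3227 rad, distance 14814.4 km.
Leg 3→4: central angle 0.7227 rad, distance 4609.7 km.
Leg 4→5: central angle 1.6378 rad, distance 10446.3 km.
Total: 6679.2 + 14814.4 + 4609.7 + 10446.3 ≈ 36550 km.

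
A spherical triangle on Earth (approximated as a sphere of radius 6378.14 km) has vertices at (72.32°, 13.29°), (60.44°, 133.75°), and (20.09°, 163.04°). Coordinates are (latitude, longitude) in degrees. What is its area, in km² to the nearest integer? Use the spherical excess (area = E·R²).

Side lengths (central angles): a = 0.7914, b = 1.4898, c = 0.7185 rad; semiperimeter s = 1.4998.
By l'Huilier's theorem, tan(E/4) = √[tan(s/2) tan((s−a)/2) tan((s−b)/2) tan((s−c)/2)], giving spherical excess E = 0.1066 rad.
Area = E·R² = 0.1066 × (6378.14)² ≈ 4336966 km².

4336966 km²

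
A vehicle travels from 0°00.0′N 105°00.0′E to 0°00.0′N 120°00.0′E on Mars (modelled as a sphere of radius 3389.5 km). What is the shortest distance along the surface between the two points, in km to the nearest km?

887 km

With latitudes φ₁ = 0.000°, φ₂ = 0.000° and longitude difference Δλ = 15.000°:
Haversine: a = sin²(Δφ/2) + cos φ₁ cos φ₂ sin²(Δλ/2) = 0.0000 + (1.0000)(1.0000)(0.0170) = 0.01704.
Central angle c = 2·arcsin(√a) = 0.26180 rad.
Distance = R·c = 3389.5 × 0.2618 ≈ 887 km.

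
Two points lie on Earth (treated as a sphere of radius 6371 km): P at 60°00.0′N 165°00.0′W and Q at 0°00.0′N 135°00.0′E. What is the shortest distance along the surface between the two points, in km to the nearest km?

8398 km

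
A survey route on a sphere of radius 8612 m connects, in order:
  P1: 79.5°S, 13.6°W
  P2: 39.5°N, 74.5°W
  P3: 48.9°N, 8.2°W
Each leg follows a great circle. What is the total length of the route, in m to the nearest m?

Leg P1→P2: central angle 2.1616 rad, distance 18615.8 m.
Leg P2→P3: central angle 0.8186 rad, distance 7050.2 m.
Total: 18615.8 + 7050.2 ≈ 25666 m.

25666 m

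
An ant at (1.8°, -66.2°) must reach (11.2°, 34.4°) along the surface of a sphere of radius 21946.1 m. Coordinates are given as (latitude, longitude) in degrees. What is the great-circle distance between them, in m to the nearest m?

38317 m

Let φ₁ = 0.0314 rad, φ₂ = 0.1955 rad, and Δλ = 1.7558 rad.
cos c = sin φ₁ sin φ₂ + cos φ₁ cos φ₂ cos Δλ = (0.0314)(0.1942) + (0.9995)(0.9810)(-0.1840) = -0.17426,
so c = arccos(-0.17426) = 1.74595 rad.
Distance = R·c = 21946.1 × 1.7459 ≈ 38317 m.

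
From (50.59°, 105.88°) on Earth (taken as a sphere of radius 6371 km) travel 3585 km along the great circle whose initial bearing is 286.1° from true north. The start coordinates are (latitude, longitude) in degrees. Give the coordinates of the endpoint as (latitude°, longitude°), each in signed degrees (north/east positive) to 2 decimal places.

Angular distance δ = d/R = 3585/6371 = 0.56271 rad; initial bearing θ = 4.9934 rad.
sin φ₂ = sin φ₁ cos δ + cos φ₁ sin δ cos θ = (0.7726)(0.8458) + (0.6349)(0.5335)(0.2773) = 0.7474, so φ₂ = 48.37°.
Δλ = atan2(sin θ sin δ cos φ₁, cos δ − sin φ₁ sin φ₂) = atan2(-0.3254, 0.2683) = -50.489°.
λ₂ = 105.880° − 50.489° = 55.39°.

48.37°, 55.39°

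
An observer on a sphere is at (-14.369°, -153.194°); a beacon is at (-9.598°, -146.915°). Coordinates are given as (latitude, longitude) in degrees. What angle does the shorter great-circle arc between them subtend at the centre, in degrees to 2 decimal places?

With latitudes φ₁ = -14.369°, φ₂ = -9.598° and longitude difference Δλ = 6.279°:
Haversine: a = sin²(Δφ/2) + cos φ₁ cos φ₂ sin²(Δλ/2) = 0.0017 + (0.9687)(0.9860)(0.0030) = 0.00460.
Central angle c = 2·arcsin(√a) = 0.13571 rad.
So the angular separation is 7.78°.

7.78°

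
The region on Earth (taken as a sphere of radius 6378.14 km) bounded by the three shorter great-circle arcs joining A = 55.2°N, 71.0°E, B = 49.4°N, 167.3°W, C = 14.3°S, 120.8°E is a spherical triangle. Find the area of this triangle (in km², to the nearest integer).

41538254 km²

Side lengths (central angles): a = 1.5624, b = 1.4160, c = 1.1282 rad; semiperimeter s = 2.0533.
By l'Huilier's theorem, tan(E/4) = √[tan(s/2) tan((s−a)/2) tan((s−b)/2) tan((s−c)/2)], giving spherical excess E = 1.0211 rad.
Area = E·R² = 1.0211 × (6378.14)² ≈ 41538254 km².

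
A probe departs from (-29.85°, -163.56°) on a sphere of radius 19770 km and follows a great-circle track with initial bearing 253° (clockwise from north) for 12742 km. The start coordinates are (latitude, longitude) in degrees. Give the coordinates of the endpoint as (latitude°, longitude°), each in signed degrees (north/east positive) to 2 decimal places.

-33.38°, 152.96°

Angular distance δ = d/R = 12742/19770 = 0.64451 rad; initial bearing θ = 4.4157 rad.
sin φ₂ = sin φ₁ cos δ + cos φ₁ sin δ cos θ = (-0.4977)(0.7994) + (0.8673)(0.6008)(-0.2924) = -0.5502, so φ₂ = -33.38°.
Δλ = atan2(sin θ sin δ cos φ₁, cos δ − sin φ₁ sin φ₂) = atan2(-0.4983, 0.5255) = -43.479°.
λ₂ = -163.560° − 43.479° = -207.04° → 152.96° after wrapping to (−180°, 180°].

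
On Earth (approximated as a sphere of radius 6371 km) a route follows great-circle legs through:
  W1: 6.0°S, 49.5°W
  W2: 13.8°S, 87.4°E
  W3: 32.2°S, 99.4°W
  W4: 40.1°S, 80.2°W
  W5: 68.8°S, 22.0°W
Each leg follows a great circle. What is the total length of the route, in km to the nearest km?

36192 km

Leg W1→W2: central angle 2.3189 rad, distance 14773.9 km.
Leg W2→W3: central angle 2.3307 rad, distance 14849.1 km.
Leg W3→W4: central angle 0.3028 rad, distance 1929.1 km.
Leg W4→W5: central angle 0.7283 rad, distance 4640.1 km.
Total: 14773.9 + 14849.1 + 1929.1 + 4640.1 ≈ 36192 km.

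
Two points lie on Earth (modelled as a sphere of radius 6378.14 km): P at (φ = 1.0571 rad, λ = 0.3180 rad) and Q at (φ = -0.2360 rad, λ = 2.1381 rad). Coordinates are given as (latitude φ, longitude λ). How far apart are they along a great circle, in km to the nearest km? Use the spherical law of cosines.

12107 km

In radians: φ₁ = 1.0571, φ₂ = -0.2360, Δλ = 104.284° = 1.8201 rad.
cos c = sin φ₁ sin φ₂ + cos φ₁ cos φ₂ cos Δλ = (0.8709)(-0.2338) + (0.4914)(0.9723)(-0.2467) = -0.32152,
so c = arccos(-0.32152) = 1.89813 rad.
Distance = R·c = 6378.14 × 1.8981 ≈ 12107 km.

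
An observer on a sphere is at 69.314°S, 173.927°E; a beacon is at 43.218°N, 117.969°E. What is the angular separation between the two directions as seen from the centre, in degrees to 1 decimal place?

119.8°

Let φ₁ = -1.2098 rad, φ₂ = 0.7543 rad, and Δλ = -0.9767 rad.
Haversine: a = sin²(Δφ/2) + cos φ₁ cos φ₂ sin²(Δλ/2) = 0.6916 + (0.3532)(0.7288)(0.2201) = 0.74826.
Central angle c = 2·arcsin(√a) = 2.09038 rad.
So the angular separation is 119.8°.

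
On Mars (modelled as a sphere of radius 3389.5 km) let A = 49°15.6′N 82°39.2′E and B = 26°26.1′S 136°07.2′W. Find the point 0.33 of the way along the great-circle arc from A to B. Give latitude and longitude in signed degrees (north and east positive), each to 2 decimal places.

The central angle between A and B is δ = 2.4864 rad.
With f = 0.33, the slerp weights are sin((1−f)δ)/sin δ = 1.6337 and sin(fδ)/sin δ = 1.2005.
Weighted sum of the unit vectors: (1.6337)·(0.0835,0.6473,0.7577) + (1.2005)·(-0.6454,-0.6207,-0.4452) = (-0.6385, 0.3124, 0.7034).
Converting back: φ = atan2(z, √(x²+y²)) = 44.70°, λ = atan2(y, x) = 153.93°.

44.70°, 153.93°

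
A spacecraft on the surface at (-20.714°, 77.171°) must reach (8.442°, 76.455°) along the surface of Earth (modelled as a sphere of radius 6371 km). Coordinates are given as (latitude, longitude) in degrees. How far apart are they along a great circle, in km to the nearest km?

3243 km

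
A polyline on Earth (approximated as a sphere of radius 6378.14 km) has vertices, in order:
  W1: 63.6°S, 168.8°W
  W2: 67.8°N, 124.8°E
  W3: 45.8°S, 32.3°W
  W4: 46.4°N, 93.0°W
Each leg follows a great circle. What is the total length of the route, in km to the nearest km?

Leg W1→W2: central angle 2.4373 rad, distance 15545.3 km.
Leg W2→W3: central angle 2.7055 rad, distance 17256.3 km.
Leg W3→W4: central angle 1.8586 rad, distance 11854.6 km.
Total: 15545.3 + 17256.3 + 11854.6 ≈ 44656 km.

44656 km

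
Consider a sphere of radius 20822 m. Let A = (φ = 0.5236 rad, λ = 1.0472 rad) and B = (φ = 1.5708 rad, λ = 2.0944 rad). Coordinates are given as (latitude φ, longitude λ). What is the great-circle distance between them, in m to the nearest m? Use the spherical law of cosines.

In radians: φ₁ = 0.5236, φ₂ = 1.5708, Δλ = 60.000° = 1.0472 rad.
cos c = sin φ₁ sin φ₂ + cos φ₁ cos φ₂ cos Δλ = (0.5000)(1.0000) + (0.8660)(-0.0000)(0.5000) = 0.50000,
so c = arccos(0.50000) = 1.04720 rad.
Distance = R·c = 20822 × 1.0472 ≈ 21805 m.

21805 m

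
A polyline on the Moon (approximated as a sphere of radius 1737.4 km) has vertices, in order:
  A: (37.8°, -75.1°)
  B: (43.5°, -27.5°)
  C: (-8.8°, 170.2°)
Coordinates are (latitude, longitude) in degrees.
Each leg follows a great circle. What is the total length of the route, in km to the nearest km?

Leg A→B: central angle 0.6294 rad, distance 1093.5 km.
Leg B→C: central angle 2.4787 rad, distance 4306.5 km.
Total: 1093.5 + 4306.5 ≈ 5400 km.

5400 km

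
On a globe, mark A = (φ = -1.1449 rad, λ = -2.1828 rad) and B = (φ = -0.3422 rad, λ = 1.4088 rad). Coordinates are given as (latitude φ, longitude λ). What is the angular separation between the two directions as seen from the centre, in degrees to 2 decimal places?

Let φ₁ = -1.1449 rad, φ₂ = -0.3422 rad, and Δλ = -2.6916 rad.
cos c = sin φ₁ sin φ₂ + cos φ₁ cos φ₂ cos Δλ = (-0.9107)(-0.3356) + (0.4131)(0.9420)(-0.9004) = -0.04485,
so c = arccos(-0.04485) = 1.61566 rad.
So the angular separation is 92.57°.

92.57°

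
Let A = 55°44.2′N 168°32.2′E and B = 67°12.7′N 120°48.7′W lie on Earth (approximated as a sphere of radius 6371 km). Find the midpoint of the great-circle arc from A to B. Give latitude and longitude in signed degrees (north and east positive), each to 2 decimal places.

65.90°, -163.60°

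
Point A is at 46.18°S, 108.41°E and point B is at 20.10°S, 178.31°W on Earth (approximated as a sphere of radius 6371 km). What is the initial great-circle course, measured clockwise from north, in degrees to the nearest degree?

With φ₁ = -0.8060, φ₂ = -0.3508, Δλ = 1.2790 rad, the forward-azimuth formula gives
θ = atan2( sin Δλ cos φ₂ , cos φ₁ sin φ₂ − sin φ₁ cos φ₂ cos Δλ ) = atan2(0.8994, -0.0430) = 92.74°.
So the initial bearing is 93°.

93°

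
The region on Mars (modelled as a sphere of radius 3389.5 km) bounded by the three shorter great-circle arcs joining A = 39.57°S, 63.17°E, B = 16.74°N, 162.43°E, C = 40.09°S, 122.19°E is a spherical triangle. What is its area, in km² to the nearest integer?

3992134 km²

Side lengths (central angles): a = 1.1877, b = 0.7759, c = 1.8779 rad; semiperimeter s = 1.9208.
By l'Huilier's theorem, tan(E/4) = √[tan(s/2) tan((s−a)/2) tan((s−b)/2) tan((s−c)/2)], giving spherical excess E = 0.3475 rad.
Area = E·R² = 0.3475 × (3389.5)² ≈ 3992134 km².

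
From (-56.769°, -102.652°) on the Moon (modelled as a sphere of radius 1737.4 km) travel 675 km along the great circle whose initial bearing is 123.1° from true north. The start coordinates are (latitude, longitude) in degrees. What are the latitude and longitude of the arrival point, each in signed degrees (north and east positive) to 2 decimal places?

-62.56°, -59.13°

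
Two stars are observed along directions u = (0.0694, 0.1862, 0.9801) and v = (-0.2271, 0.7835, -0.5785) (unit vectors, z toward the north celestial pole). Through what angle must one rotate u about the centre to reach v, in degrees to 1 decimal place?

115.9°

u·v = -0.4369; |u| = 1.0000, |v| = 1.0001.
cos θ = (u·v)/(|u||v|) = -0.4368, so θ = 115.9°.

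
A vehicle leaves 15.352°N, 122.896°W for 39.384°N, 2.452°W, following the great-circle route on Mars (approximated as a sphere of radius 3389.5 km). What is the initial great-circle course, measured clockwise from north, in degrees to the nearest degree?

43°

With φ₁ = 0.2679, φ₂ = 0.6874, Δλ = 2.1021 rad, the forward-azimuth formula gives
θ = atan2( sin Δλ cos φ₂ , cos φ₁ sin φ₂ − sin φ₁ cos φ₂ cos Δλ ) = atan2(0.6663, 0.7156) = 42.96°.
So the initial bearing is 43°.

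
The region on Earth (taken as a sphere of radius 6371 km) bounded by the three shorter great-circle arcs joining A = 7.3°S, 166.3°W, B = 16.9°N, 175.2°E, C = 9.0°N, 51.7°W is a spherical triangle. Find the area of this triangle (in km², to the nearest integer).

35764087 km²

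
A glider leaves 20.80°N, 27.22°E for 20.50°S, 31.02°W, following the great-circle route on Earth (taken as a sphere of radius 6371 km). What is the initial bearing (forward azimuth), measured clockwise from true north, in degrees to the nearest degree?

Δλ = -58.240° = -1.0165 rad.
y = sin Δλ · cos φ₂ = (-0.8503)(0.9367) = -0.7964
x = cos φ₁ sin φ₂ − sin φ₁ cos φ₂ cos Δλ = (0.9348)(-0.3502) − (0.3551)(0.9367)(0.5264) = -0.5025
θ = atan2(y, x) = -122.25°; adding 360° gives 238°.

238°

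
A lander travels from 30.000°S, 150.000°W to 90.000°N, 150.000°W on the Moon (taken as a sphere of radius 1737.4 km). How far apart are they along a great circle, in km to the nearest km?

Let φ₁ = -0.5236 rad, φ₂ = 1.5708 rad, and Δλ = 0.0000 rad.
cos c = sin φ₁ sin φ₂ + cos φ₁ cos φ₂ cos Δλ = (-0.5000)(1.0000) + (0.8660)(0.0000)(1.0000) = -0.50000,
so c = arccos(-0.50000) = 2.09440 rad.
Distance = R·c = 1737.4 × 2.0944 ≈ 3639 km.

3639 km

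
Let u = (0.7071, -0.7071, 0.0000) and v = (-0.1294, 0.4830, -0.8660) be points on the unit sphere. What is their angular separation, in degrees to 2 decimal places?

115.66°

u·v = -0.4330; |u| = 1.0000, |v| = 1.0000.
cos θ = (u·v)/(|u||v|) = -0.4330, so θ = 115.66°.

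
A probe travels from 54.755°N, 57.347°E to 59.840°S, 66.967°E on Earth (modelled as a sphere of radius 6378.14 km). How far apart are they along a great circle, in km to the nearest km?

With latitudes φ₁ = 54.755°, φ₂ = -59.840° and longitude difference Δλ = 9.620°:
cos c = sin φ₁ sin φ₂ + cos φ₁ cos φ₂ cos Δλ = (0.8167)(-0.8646) + (0.5771)(0.5024)(0.9859) = -0.42028,
so c = arccos(-0.42028) = 2.00455 rad.
Distance = R·c = 6378.14 × 2.0045 ≈ 12785 km.

12785 km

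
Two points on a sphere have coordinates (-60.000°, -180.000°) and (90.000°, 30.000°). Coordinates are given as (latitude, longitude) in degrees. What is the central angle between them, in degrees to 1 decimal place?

With latitudes φ₁ = -60.000°, φ₂ = 90.000° and longitude difference Δλ = -150.000°:
cos c = sin φ₁ sin φ₂ + cos φ₁ cos φ₂ cos Δλ = (-0.8660)(1.0000) + (0.5000)(0.0000)(-0.8660) = -0.86603,
so c = arccos(-0.86603) = 2.61799 rad.
So the angular separation is 150.0°.

150.0°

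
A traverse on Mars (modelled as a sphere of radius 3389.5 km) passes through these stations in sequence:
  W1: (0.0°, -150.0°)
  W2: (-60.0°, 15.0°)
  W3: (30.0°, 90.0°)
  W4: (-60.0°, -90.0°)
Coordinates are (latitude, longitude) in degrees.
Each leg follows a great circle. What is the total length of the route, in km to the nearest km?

22338 km

Leg W1→W2: central angle 2.0748 rad, distance 7032.6 km.
Leg W2→W3: central angle 1.8975 rad, distance 6431.6 km.
Leg W3→W4: central angle 2.6180 rad, distance 8873.7 km.
Total: 7032.6 + 6431.6 + 8873.7 ≈ 22338 km.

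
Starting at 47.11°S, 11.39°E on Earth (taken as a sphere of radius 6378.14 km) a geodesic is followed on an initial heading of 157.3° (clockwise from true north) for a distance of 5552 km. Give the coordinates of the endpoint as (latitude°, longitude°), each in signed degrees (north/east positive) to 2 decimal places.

Angular distance δ = d/R = 5552/6378.14 = 0.87047 rad; initial bearing θ = 2.7454 rad.
sin φ₂ = sin φ₁ cos δ + cos φ₁ sin δ cos θ = (-0.7327)(0.6445) + (0.6806)(0.7646)(-0.9225) = -0.9523, so φ₂ = -72.23°.
Δλ = atan2(sin θ sin δ cos φ₁, cos δ − sin φ₁ sin φ₂) = atan2(0.2008, -0.0532) = 104.844°.
λ₂ = 11.390° + 104.844° = 116.23°.

-72.23°, 116.23°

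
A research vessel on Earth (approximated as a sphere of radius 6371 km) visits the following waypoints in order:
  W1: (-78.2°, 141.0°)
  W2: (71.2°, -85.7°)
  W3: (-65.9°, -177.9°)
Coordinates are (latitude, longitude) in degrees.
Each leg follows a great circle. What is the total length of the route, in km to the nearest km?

Leg W1→W2: central angle 2.9037 rad, distance 18499.6 km.
Leg W2→W3: central angle 2.6243 rad, distance 16719.7 km.
Total: 18499.6 + 16719.7 ≈ 35219 km.

35219 km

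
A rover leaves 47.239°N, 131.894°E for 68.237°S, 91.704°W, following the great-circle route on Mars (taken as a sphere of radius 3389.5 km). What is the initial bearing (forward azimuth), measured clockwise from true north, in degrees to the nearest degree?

149°

Δλ = 136.402° = 2.3807 rad.
y = sin Δλ · cos φ₂ = (0.6896)(0.3708) = 0.2557
x = cos φ₁ sin φ₂ − sin φ₁ cos φ₂ cos Δλ = (0.6789)(-0.9287) − (0.7342)(0.3708)(-0.7242) = -0.4334
θ = atan2(y, x) = 149.46°, so the bearing is 149°.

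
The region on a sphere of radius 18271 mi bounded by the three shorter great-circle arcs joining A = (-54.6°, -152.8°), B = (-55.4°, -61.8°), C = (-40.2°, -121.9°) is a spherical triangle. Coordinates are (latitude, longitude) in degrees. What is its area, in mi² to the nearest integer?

56445295 mi²

Side lengths (central angles): a = 0.7265, b = 0.4376, c = 0.8430 rad; semiperimeter s = 1.0035.
By l'Huilier's theorem, tan(E/4) = √[tan(s/2) tan((s−a)/2) tan((s−b)/2) tan((s−c)/2)], giving spherical excess E = 0.1691 rad.
Area = E·R² = 0.1691 × (18271)² ≈ 56445295 mi².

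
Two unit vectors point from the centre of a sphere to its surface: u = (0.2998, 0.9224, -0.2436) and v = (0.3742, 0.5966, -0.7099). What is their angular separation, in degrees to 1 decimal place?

33.3°

u·v = 0.8354; |u| = 1.0000, |v| = 1.0000.
cos θ = (u·v)/(|u||v|) = 0.8354, so θ = 33.3°.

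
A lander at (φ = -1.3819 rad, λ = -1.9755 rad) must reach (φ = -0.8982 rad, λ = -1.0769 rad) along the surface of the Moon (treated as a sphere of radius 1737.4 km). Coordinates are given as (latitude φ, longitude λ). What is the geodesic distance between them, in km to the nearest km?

993 km

In radians: φ₁ = -1.3819, φ₂ = -0.8982, Δλ = 51.486° = 0.8986 rad.
cos c = sin φ₁ sin φ₂ + cos φ₁ cos φ₂ cos Δλ = (-0.9822)(-0.7822) + (0.1878)(0.6230)(0.6227) = 0.84114,
so c = arccos(0.84114) = 0.57141 rad.
Distance = R·c = 1737.4 × 0.5714 ≈ 993 km.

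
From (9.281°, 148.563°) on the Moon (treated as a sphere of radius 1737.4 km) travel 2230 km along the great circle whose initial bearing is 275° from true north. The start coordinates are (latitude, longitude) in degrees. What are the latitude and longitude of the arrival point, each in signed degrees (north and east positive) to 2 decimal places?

7.36°, 74.13°

Angular distance δ = d/R = 2230/1737.4 = 1.28353 rad; initial bearing θ = 4.7997 rad.
sin φ₂ = sin φ₁ cos δ + cos φ₁ sin δ cos θ = (0.1613)(0.2833) + (0.9869)(0.9590)(0.0872) = 0.1282, so φ₂ = 7.36°.
Δλ = atan2(sin θ sin δ cos φ₁, cos δ − sin φ₁ sin φ₂) = atan2(-0.9429, 0.2627) = -74.433°.
λ₂ = 148.563° − 74.433° = 74.13°.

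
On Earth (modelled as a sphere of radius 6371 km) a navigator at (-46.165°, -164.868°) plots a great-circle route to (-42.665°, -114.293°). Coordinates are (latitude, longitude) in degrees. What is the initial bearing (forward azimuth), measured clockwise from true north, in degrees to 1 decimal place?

103.1°

With φ₁ = -0.8057, φ₂ = -0.7446, Δλ = 0.8827 rad, the forward-azimuth formula gives
θ = atan2( sin Δλ cos φ₂ , cos φ₁ sin φ₂ − sin φ₁ cos φ₂ cos Δλ ) = atan2(0.5680, -0.1325) = 103.13°.
So the initial bearing is 103.1°.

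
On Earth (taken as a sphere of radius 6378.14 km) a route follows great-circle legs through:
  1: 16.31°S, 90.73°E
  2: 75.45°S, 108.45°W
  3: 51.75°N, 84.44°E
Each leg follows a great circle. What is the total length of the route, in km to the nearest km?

27075 km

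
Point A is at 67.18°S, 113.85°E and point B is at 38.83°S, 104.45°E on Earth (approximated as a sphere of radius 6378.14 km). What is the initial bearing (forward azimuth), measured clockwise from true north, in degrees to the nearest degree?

345°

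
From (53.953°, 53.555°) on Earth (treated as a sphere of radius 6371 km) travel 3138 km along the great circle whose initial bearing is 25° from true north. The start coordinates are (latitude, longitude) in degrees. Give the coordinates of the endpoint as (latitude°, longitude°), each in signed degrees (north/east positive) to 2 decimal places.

74.71°, 102.84°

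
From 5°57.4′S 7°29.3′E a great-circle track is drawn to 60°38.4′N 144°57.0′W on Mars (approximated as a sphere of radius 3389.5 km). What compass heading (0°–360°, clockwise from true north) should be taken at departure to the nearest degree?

345°

Δλ = -152.438° = -2.6606 rad.
y = sin Δλ · cos φ₂ = (-0.4627)(0.4903) = -0.2269
x = cos φ₁ sin φ₂ − sin φ₁ cos φ₂ cos Δλ = (0.9946)(0.8716) − (-0.1038)(0.4903)(-0.8865) = 0.8217
θ = atan2(y, x) = -15.43°; adding 360° gives 345°.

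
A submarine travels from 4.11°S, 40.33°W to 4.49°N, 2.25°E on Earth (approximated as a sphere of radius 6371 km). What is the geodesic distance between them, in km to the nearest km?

4826 km

In radians: φ₁ = -0.0717, φ₂ = 0.0784, Δλ = 42.580° = 0.7432 rad.
cos c = sin φ₁ sin φ₂ + cos φ₁ cos φ₂ cos Δλ = (-0.0717)(0.0783) + (0.9974)(0.9969)(0.7363) = 0.72657,
so c = arccos(0.72657) = 0.75747 rad.
Distance = R·c = 6371 × 0.7575 ≈ 4826 km.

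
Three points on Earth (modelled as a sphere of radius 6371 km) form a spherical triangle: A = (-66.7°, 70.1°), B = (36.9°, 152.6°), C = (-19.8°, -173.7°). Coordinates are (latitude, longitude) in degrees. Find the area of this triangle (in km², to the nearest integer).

Side lengths (central angles): a = 1.1345, b = 1.4235, c = 2.1062 rad; semiperimeter s = 2.3321.
By l'Huilier's theorem, tan(E/4) = √[tan(s/2) tan((s−a)/2) tan((s−b)/2) tan((s−c)/2)], giving spherical excess E = 1.1549 rad.
Area = E·R² = 1.1549 × (6371)² ≈ 46878917 km².

46878917 km²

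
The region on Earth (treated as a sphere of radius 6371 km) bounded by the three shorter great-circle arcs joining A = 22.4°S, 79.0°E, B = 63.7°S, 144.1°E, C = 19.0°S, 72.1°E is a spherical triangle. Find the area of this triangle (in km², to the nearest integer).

1754826 km²

Side lengths (central angles): a = 1.1359, b = 0.1273, c = 1.0308 rad; semiperimeter s = 1.1470.
By l'Huilier's theorem, tan(E/4) = √[tan(s/2) tan((s−a)/2) tan((s−b)/2) tan((s−c)/2)], giving spherical excess E = 0.0432 rad.
Area = E·R² = 0.0432 × (6371)² ≈ 1754826 km².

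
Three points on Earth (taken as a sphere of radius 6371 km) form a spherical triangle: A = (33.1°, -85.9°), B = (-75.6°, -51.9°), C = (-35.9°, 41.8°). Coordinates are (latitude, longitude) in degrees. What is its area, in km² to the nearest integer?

Side lengths (central angles): a = 0.9825, b = 2.3967, c = 1.9350 rad; semiperimeter s = 2.6571.
By l'Huilier's theorem, tan(E/4) = √[tan(s/2) tan((s−a)/2) tan((s−b)/2) tan((s−c)/2)], giving spherical excess E = 1.7614 rad.
Area = E·R² = 1.7614 × (6371)² ≈ 71494969 km².

71494969 km²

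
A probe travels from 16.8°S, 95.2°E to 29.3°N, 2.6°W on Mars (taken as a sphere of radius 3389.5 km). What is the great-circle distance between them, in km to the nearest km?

In radians: φ₁ = -0.2932, φ₂ = 0.5114, Δλ = -97.800° = -1.7069 rad.
cos c = sin φ₁ sin φ₂ + cos φ₁ cos φ₂ cos Δλ = (-0.2890)(0.4894) + (0.9573)(0.8721)(-0.1357) = -0.25475,
so c = arccos(-0.25475) = 1.82838 rad.
Distance = R·c = 3389.5 × 1.8284 ≈ 6197 km.

6197 km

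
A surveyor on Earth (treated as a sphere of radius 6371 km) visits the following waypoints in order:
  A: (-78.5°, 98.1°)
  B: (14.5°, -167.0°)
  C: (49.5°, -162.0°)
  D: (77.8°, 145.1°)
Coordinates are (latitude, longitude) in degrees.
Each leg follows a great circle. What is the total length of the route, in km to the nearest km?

Leg A→B: central angle 1.8357 rad, distance 11695.4 km.
Leg B→C: central angle 0.6150 rad, distance 3918.3 km.
Leg C→D: central angle 0.5988 rad, distance 3814.9 km.
Total: 11695.4 + 3918.3 + 3814.9 ≈ 19429 km.

19429 km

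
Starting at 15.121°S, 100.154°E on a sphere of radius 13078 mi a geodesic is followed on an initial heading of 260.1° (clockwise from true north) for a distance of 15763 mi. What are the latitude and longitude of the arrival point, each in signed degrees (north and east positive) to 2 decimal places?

Angular distance δ = d/R = 15763/13078 = 1.20531 rad; initial bearing θ = 4.5396 rad.
sin φ₂ = sin φ₁ cos δ + cos φ₁ sin δ cos θ = (-0.2609)(0.3574) + (0.9654)(0.9339)(-0.1719) = -0.2482, so φ₂ = -14.37°.
Δλ = atan2(sin θ sin δ cos φ₁, cos δ − sin φ₁ sin φ₂) = atan2(-0.8882, 0.2926) = -71.763°.
λ₂ = 100.154° − 71.763° = 28.39°.

-14.37°, 28.39°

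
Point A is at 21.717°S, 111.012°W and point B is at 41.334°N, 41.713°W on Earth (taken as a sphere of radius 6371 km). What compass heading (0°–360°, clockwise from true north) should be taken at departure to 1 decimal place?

Δλ = 69.299° = 1.2095 rad.
y = sin Δλ · cos φ₂ = (0.9354)(0.7509) = 0.7024
x = cos φ₁ sin φ₂ − sin φ₁ cos φ₂ cos Δλ = (0.9290)(0.6604) − (-0.3700)(0.7509)(0.3535) = 0.7118
θ = atan2(y, x) = 44.62°, so the bearing is 44.6°.

44.6°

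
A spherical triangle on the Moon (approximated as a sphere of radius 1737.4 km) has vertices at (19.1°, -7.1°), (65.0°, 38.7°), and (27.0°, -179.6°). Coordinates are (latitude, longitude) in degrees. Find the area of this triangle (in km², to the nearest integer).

1784495 km²

Side lengths (central angles): a = 1.4546, b = 2.3270, c = 0.9582 rad; semiperimeter s = 2.3699.
By l'Huilier's theorem, tan(E/4) = √[tan(s/2) tan((s−a)/2) tan((s−b)/2) tan((s−c)/2)], giving spherical excess E = 0.5912 rad.
Area = E·R² = 0.5912 × (1737.4)² ≈ 1784495 km².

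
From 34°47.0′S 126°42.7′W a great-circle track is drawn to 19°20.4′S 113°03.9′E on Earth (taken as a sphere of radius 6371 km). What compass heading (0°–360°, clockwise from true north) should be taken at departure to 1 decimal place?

236.3°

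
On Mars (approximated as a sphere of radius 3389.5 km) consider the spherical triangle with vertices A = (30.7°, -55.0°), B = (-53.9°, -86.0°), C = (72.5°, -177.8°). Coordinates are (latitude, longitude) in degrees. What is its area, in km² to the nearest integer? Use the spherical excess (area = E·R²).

16439541 km²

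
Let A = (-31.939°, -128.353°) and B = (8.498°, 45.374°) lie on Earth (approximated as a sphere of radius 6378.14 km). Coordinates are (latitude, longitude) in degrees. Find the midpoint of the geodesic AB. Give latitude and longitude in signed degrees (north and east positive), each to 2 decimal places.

-65.65°, 12.86°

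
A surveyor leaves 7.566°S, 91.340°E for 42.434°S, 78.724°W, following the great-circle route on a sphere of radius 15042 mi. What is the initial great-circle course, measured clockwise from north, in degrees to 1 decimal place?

Δλ = -170.064° = -2.9682 rad.
y = sin Δλ · cos φ₂ = (-0.1725)(0.7381) = -0.1273
x = cos φ₁ sin φ₂ − sin φ₁ cos φ₂ cos Δλ = (0.9913)(-0.6747) − (-0.1317)(0.7381)(-0.9850) = -0.7646
θ = atan2(y, x) = -170.54°; adding 360° gives 189.5°.

189.5°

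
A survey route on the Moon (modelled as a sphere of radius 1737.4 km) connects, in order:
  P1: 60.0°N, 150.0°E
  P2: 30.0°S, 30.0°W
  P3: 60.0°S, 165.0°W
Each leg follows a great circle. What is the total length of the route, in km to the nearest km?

7057 km

Leg P1→P2: central angle 2.6180 rad, distance 4548.5 km.
Leg P2→P3: central angle 1.4436 rad, distance 2508.2 km.
Total: 4548.5 + 2508.2 ≈ 7057 km.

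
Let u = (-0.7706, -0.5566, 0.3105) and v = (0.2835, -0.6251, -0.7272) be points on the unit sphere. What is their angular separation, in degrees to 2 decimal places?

u·v = -0.0963; |u| = 1.0000, |v| = 1.0000.
cos θ = (u·v)/(|u||v|) = -0.0963, so θ = 95.53°.

95.53°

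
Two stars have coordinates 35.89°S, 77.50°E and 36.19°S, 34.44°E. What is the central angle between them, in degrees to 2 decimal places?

With latitudes φ₁ = -35.890°, φ₂ = -36.190° and longitude difference Δλ = -43.060°:
cos c = sin φ₁ sin φ₂ + cos φ₁ cos φ₂ cos Δλ = (-0.5862)(-0.5905) + (0.8101)(0.8071)(0.7306) = 0.82387,
so c = arccos(0.82387) = 0.60259 rad.
So the angular separation is 34.53°.

34.53°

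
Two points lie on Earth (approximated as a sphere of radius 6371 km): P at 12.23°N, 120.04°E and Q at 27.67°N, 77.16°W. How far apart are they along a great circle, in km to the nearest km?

Let φ₁ = 0.2135 rad, φ₂ = 0.4829 rad, and Δλ = 2.8414 rad.
cos c = sin φ₁ sin φ₂ + cos φ₁ cos φ₂ cos Δλ = (0.2118)(0.4644) + (0.9773)(0.8856)(-0.9553) = -0.72846,
so c = arccos(-0.72846) = 2.38686 rad.
Distance = R·c = 6371 × 2.3869 ≈ 15207 km.

15207 km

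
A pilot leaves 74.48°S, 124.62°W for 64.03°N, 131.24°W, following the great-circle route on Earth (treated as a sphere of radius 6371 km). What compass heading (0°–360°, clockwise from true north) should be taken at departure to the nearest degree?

Δλ = -6.620° = -0.1155 rad.
y = sin Δλ · cos φ₂ = (-0.1153)(0.4379) = -0.0505
x = cos φ₁ sin φ₂ − sin φ₁ cos φ₂ cos Δλ = (0.2676)(0.8990) − (-0.9635)(0.4379)(0.9933) = 0.6597
θ = atan2(y, x) = -4.38°; adding 360° gives 356°.

356°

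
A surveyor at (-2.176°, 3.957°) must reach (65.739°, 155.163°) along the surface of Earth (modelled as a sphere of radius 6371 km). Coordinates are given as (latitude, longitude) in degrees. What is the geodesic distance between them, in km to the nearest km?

Let φ₁ = -0.0380 rad, φ₂ = 1.1474 rad, and Δλ = 2.6390 rad.
cos c = sin φ₁ sin φ₂ + cos φ₁ cos φ₂ cos Δλ = (-0.0380)(0.9117) + (0.9993)(0.4109)(-0.8764) = -0.39445,
so c = arccos(-0.39445) = 1.97626 rad.
Distance = R·c = 6371 × 1.9763 ≈ 12591 km.

12591 km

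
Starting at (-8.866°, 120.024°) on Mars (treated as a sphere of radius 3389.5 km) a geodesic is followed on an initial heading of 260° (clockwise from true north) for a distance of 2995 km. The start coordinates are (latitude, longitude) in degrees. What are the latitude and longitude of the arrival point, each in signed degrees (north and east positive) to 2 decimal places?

-13.32°, 68.55°

Angular distance δ = d/R = 2995/3389.5 = 0.88361 rad; initial bearing θ = 4.5379 rad.
sin φ₂ = sin φ₁ cos δ + cos φ₁ sin δ cos θ = (-0.1541)(0.6344) + (0.9881)(0.7730)(-0.1736) = -0.2304, so φ₂ = -13.32°.
Δλ = atan2(sin θ sin δ cos φ₁, cos δ − sin φ₁ sin φ₂) = atan2(-0.7522, 0.5989) = -51.475°.
λ₂ = 120.024° − 51.475° = 68.55°.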